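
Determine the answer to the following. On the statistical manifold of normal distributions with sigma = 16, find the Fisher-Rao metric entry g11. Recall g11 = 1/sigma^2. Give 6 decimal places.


For the 2-parameter normal family, the Fisher metric has:
  g11 = 1/sigma^2, g22 = 2/sigma^2.
sigma = 16, sigma^2 = 256.
g11 = 0.003906

0.003906


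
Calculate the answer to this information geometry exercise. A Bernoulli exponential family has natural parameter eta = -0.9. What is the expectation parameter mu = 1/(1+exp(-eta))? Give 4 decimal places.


Dual coordinate (expectation parameter) for Bernoulli:
mu = 1/(1+exp(-eta)).
eta = -0.9.
exp(-eta) = exp(0.9) = 2.459603.
mu = 1/(1+2.459603) = 0.2891

0.2891


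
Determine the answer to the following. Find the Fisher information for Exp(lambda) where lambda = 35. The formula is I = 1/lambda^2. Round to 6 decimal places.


Fisher information for exponential: I(lambda) = 1/lambda^2.
lambda = 35, lambda^2 = 1225.
I = 1/1225 = 0.000816

0.000816


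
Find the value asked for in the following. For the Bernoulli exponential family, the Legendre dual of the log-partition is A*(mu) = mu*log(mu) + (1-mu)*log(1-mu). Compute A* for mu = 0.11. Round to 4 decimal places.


Legendre transform for Bernoulli:
A*(mu) = mu*log(mu) + (1-mu)*log(1-mu).
mu = 0.11, 1-mu = 0.89.
mu*log(mu) = 0.11*log(0.11) = -0.2428.
(1-mu)*log(1-mu) = 0.89*log(0.89) = -0.103715.
A* = -0.2428 + -0.103715 = -0.3465

-0.3465


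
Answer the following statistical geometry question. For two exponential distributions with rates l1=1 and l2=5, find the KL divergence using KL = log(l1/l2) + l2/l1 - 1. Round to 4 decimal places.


KL divergence for exponential family:
KL = log(l1/l2) + l2/l1 - 1.
log(1/5) = -1.609438.
5/1 = 5.0.
KL = -1.609438 + 5.0 - 1 = 2.3906

2.3906


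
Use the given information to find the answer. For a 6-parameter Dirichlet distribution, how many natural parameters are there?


Exponential family dimension calculation:
Dirichlet with 6 components has 6 natural parameters.

6


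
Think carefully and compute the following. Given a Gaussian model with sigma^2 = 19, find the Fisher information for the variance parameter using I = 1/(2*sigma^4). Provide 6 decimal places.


Fisher information for variance: I(sigma^2) = 1/(2*sigma^4).
sigma^2 = 19, so sigma^4 = 361.
I = 1/(2*361) = 1/722 = 0.001385

0.001385


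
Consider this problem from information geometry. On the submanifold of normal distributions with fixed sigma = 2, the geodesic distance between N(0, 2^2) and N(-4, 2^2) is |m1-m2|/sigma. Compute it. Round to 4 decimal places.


On the fixed-variance normal subfamily, geodesic distance = |m1-m2|/sigma.
|0 - -4| = 4.
sigma = 2.
d = 4/2 = 2.0000

2.0000


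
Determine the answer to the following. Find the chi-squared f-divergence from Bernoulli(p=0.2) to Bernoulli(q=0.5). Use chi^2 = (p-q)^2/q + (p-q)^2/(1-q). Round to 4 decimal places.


Chi-squared divergence between Bernoulli distributions:
chi^2 = (p-q)^2/q + (p-q)^2/(1-q).
p = 0.2, q = 0.5, p-q = -0.3.
(p-q)^2 = 0.09.
term1 = 0.09/0.5 = 0.18.
term2 = 0.09/0.5 = 0.18.
chi^2 = 0.18 + 0.18 = 0.3600

0.3600


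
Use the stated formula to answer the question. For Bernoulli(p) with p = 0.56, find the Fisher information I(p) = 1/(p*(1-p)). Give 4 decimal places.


For Bernoulli(p), Fisher information is I(p) = 1/(p*(1-p)).
p = 0.56, 1-p = 0.44.
p*(1-p) = 0.2464.
I(p) = 1/0.2464 = 4.0584

4.0584


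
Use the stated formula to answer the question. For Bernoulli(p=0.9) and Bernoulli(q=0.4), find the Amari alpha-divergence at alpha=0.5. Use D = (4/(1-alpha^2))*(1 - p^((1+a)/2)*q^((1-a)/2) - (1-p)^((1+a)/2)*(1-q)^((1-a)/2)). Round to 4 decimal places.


Amari alpha-divergence:
D = (4/(1-alpha^2))*(1 - p^((1+a)/2)*q^((1-a)/2) - (1-p)^((1+a)/2)*(1-q)^((1-a)/2)).
alpha = 0.5, p = 0.9, q = 0.4.
e1 = (1+alpha)/2 = 0.75, e2 = (1-alpha)/2 = 0.25.
t1 = p^e1 * q^e2 = 0.9^0.75 * 0.4^0.25 = 0.734847.
t2 = (1-p)^e1 * (1-q)^e2 = 0.1^0.75 * 0.6^0.25 = 0.156508.
4/(1-alpha^2) = 5.333333.
D = 5.333333*(1 - 0.734847 - 0.156508) = 0.5794

0.5794


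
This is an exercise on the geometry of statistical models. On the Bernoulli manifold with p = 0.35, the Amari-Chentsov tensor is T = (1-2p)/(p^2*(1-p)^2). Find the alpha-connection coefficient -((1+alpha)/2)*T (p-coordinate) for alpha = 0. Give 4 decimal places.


Skewness (Amari-Chentsov) tensor: T = (1-2p)/(p^2*(1-p)^2).
p = 0.35, 1-2p = 0.3, p^2 = 0.1225, (1-p)^2 = 0.4225.
T = 0.3/(0.1225 * 0.4225) = 5.796401.
In the p-coordinate, Gamma^(alpha) = Gamma^(0) - (alpha/2)*T with Gamma^(0) = (1/2)*g'(p) = -T/2,
so Gamma^(alpha) = -((1+alpha)/2)*T.
alpha = 0, -(1+alpha)/2 = -0.5.
Gamma = -0.5 * 5.796401 = -2.8982

-2.8982


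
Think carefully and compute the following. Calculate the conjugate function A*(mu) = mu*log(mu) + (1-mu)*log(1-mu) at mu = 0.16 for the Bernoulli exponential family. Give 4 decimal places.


Legendre transform for Bernoulli:
A*(mu) = mu*log(mu) + (1-mu)*log(1-mu).
mu = 0.16, 1-mu = 0.84.
mu*log(mu) = 0.16*log(0.16) = -0.293213.
(1-mu)*log(1-mu) = 0.84*log(0.84) = -0.146457.
A* = -0.293213 + -0.146457 = -0.4397

-0.4397


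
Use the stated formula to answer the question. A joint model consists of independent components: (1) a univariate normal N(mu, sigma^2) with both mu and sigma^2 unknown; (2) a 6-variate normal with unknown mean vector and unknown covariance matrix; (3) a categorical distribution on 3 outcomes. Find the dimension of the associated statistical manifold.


The dimension of a statistical manifold equals the number of free
(independent) real parameters of the model. For a product of independent
blocks the parameter counts add.
- normal (mu, sigma^2): 2.
- 6-variate normal: 6 (mean) + 6*7/2 = 21 (symmetric covariance) = 27.
- categorical on 3 outcomes (probabilities sum to 1): 3-1 = 2.
Total = 2 + 27 + 2 = 31.
Dimension = 31

31


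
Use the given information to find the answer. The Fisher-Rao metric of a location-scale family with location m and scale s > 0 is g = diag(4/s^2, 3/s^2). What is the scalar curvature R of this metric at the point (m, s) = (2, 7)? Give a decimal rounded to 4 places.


The metric has the form g = (A dm^2 + B ds^2)/s^2 with A = 4, B = 3.
Substitute u = sqrt(A/B)*m: g = B*(du^2 + ds^2)/s^2, i.e. B times the
Poincare upper half-plane metric, which has constant Gaussian curvature -1.
Scaling a 2D metric by a constant c divides the Gaussian curvature by c,
so K = -1/B = -1/(3) = -0.3333 everywhere (the point (m, s) = (2, 7) is irrelevant:
the curvature is constant).
Scalar curvature in dimension 2: R = 2K = -2/(3) = -0.6667.

-0.6667


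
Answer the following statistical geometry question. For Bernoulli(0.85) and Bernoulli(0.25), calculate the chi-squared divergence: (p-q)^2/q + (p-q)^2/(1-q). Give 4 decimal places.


Chi-squared divergence between Bernoulli distributions:
chi^2 = (p-q)^2/q + (p-q)^2/(1-q).
p = 0.85, q = 0.25, p-q = 0.6.
(p-q)^2 = 0.36.
term1 = 0.36/0.25 = 1.44.
term2 = 0.36/0.75 = 0.48.
chi^2 = 1.44 + 0.48 = 1.9200

1.9200


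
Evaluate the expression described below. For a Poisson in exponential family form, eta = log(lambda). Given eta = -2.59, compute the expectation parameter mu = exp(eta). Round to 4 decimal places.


Expectation parameter for Poisson exponential family:
mu = exp(eta).
eta = -2.59.
mu = exp(-2.59) = 0.0750

0.0750


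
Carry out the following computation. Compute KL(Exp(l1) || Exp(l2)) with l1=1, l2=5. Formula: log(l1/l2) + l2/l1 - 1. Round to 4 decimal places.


KL divergence for exponential family:
KL = log(l1/l2) + l2/l1 - 1.
log(1/5) = -1.609438.
5/1 = 5.0.
KL = -1.609438 + 5.0 - 1 = 2.3906

2.3906


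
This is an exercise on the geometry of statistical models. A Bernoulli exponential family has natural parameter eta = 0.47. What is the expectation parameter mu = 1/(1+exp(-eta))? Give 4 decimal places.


Dual coordinate (expectation parameter) for Bernoulli:
mu = 1/(1+exp(-eta)).
eta = 0.47.
exp(-eta) = exp(-0.47) = 0.625002.
mu = 1/(1+0.625002) = 0.6154

0.6154


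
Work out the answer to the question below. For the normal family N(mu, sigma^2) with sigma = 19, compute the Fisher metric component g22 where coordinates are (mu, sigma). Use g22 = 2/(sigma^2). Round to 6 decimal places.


For the 2-parameter normal family, the Fisher metric has:
  g11 = 1/sigma^2, g22 = 2/sigma^2.
sigma = 19, sigma^2 = 361.
g22 = 0.005540

0.005540


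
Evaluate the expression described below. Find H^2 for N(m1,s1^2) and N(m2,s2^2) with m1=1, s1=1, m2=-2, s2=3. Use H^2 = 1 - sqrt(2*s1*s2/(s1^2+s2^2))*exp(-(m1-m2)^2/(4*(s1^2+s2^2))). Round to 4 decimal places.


Squared Hellinger distance for Gaussians:
H^2 = 1 - sqrt(2*s1*s2/(s1^2+s2^2)) * exp(-(m1-m2)^2/(4*(s1^2+s2^2))).
s1^2 = 1, s2^2 = 9, s1^2+s2^2 = 10.
sqrt(2*1*3/(10)) = 0.774597.
(m1-m2)^2 = (3)^2 = 9.
exp(-9/(4*10)) = exp(-0.225) = 0.798516.
H^2 = 1 - 0.774597*0.798516 = 0.3815

0.3815


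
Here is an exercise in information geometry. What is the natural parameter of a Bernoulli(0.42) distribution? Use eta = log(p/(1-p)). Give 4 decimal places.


Natural parameter for Bernoulli: eta = log(p/(1-p)).
p = 0.42, 1-p = 0.58.
p/(1-p) = 0.724138.
eta = log(0.724138) = -0.3228

-0.3228


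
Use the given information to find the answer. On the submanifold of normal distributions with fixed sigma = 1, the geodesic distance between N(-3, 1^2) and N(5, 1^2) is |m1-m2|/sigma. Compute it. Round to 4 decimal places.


On the fixed-variance normal subfamily, geodesic distance = |m1-m2|/sigma.
|-3 - 5| = 8.
sigma = 1.
d = 8/1 = 8.0000

8.0000


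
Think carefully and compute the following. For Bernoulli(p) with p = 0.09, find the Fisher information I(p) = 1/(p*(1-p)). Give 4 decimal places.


For Bernoulli(p), Fisher information is I(p) = 1/(p*(1-p)).
p = 0.09, 1-p = 0.91.
p*(1-p) = 0.0819.
I(p) = 1/0.0819 = 12.2100

12.2100


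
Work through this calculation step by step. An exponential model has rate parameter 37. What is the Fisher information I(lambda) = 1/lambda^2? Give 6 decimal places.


Fisher information for exponential: I(lambda) = 1/lambda^2.
lambda = 37, lambda^2 = 1369.
I = 1/1369 = 0.000730

0.000730


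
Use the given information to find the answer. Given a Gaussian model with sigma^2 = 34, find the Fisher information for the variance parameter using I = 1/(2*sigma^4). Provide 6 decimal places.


Fisher information for variance: I(sigma^2) = 1/(2*sigma^4).
sigma^2 = 34, so sigma^4 = 1156.
I = 1/(2*1156) = 1/2312 = 0.000433

0.000433


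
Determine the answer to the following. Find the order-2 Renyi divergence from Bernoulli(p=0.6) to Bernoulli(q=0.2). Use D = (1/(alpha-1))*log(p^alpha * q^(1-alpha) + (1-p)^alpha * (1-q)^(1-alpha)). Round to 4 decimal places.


Renyi divergence of order alpha between Bernoulli distributions:
D = (1/(alpha-1))*log(p^alpha * q^(1-alpha) + (1-p)^alpha * (1-q)^(1-alpha)).
alpha = 2, p = 0.6, q = 0.2.
p^alpha * q^(1-alpha) = 0.6^2 * 0.2^-1 = 1.8.
(1-p)^alpha * (1-q)^(1-alpha) = 0.4^2 * 0.8^-1 = 0.2.
sum = 1.8 + 0.2 = 2.0.
D = (1/1)*log(2.0) = 0.6931

0.6931


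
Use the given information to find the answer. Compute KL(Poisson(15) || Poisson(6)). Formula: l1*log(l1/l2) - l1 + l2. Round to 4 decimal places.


KL divergence for Poisson:
KL = l1*log(l1/l2) - l1 + l2.
l1 = 15, l2 = 6.
log(15/6) = 0.916291.
l1*log(l1/l2) = 15 * 0.916291 = 13.744361.
KL = 13.744361 - 15 + 6 = 4.7444

4.7444


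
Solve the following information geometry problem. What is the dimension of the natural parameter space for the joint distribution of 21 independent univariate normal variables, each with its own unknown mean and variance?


Exponential family dimension calculation:
Each univariate normal has two natural parameters (mu/sigma^2 and -1/(2 sigma^2)).
With 21 independent components, dim = 2 * 21 = 42.

42


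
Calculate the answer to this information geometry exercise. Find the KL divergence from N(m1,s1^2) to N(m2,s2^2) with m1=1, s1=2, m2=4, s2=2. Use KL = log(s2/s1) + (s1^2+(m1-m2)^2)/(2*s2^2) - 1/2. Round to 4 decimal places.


KL divergence between normal distributions:
KL = log(s2/s1) + (s1^2 + (m1-m2)^2)/(2*s2^2) - 1/2.
log(2/2) = 0.0.
(2^2 + (1-4)^2)/(2*2^2) = (4 + 9)/8 = 1.625.
KL = 0.0 + 1.625 - 0.5 = 1.1250

1.1250


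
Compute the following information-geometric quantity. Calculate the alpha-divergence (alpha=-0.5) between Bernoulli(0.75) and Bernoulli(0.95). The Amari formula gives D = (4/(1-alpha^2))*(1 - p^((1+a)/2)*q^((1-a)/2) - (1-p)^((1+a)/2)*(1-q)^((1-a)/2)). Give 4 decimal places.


Amari alpha-divergence:
D = (4/(1-alpha^2))*(1 - p^((1+a)/2)*q^((1-a)/2) - (1-p)^((1+a)/2)*(1-q)^((1-a)/2)).
alpha = -0.5, p = 0.75, q = 0.95.
e1 = (1+alpha)/2 = 0.25, e2 = (1-alpha)/2 = 0.75.
t1 = p^e1 * q^e2 = 0.75^0.25 * 0.95^0.75 = 0.895484.
t2 = (1-p)^e1 * (1-q)^e2 = 0.25^0.25 * 0.05^0.75 = 0.074767.
4/(1-alpha^2) = 5.333333.
D = 5.333333*(1 - 0.895484 - 0.074767) = 0.1587

0.1587


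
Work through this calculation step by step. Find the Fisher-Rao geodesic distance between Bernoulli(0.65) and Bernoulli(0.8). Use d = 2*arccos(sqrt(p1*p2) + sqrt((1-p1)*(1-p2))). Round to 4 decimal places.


Geodesic distance on Bernoulli manifold:
d(p1,p2) = 2*arccos(sqrt(p1*p2) + sqrt((1-p1)*(1-p2))).
sqrt(p1*p2) = sqrt(0.65*0.8) = 0.72111.
sqrt((1-p1)*(1-p2)) = sqrt(0.35*0.2) = 0.264575.
arg = 0.72111 + 0.264575 = 0.985685.
d = 2*arccos(0.985685) = 0.3388

0.3388


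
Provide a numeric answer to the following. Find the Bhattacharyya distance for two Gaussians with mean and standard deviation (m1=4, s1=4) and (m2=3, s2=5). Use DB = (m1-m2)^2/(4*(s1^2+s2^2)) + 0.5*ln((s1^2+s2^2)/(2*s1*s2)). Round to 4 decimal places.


Bhattacharyya distance between two Gaussians:
DB = (m1-m2)^2/(4*(s1^2+s2^2)) + (1/2)*ln((s1^2+s2^2)/(2*s1*s2)).
(m1-m2)^2 = (1)^2 = 1.
s1^2+s2^2 = 16 + 25 = 41.
term1 = 1/164 = 0.006098.
term2 = 0.5*ln(41/40.0) = 0.012346.
DB = 0.006098 + 0.012346 = 0.0184

0.0184


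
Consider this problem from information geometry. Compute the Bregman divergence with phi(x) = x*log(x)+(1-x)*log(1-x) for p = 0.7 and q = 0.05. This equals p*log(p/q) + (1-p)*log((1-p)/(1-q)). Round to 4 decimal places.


Bregman divergence with negative entropy generator:
D = p*log(p/q) + (1-p)*log((1-p)/(1-q)).
p = 0.7, q = 0.05.
p*log(p/q) = 0.7*log(0.7/0.05) = 1.84734.
(1-p)*log((1-p)/(1-q)) = 0.3*log(0.3/0.95) = -0.345804.
D = 1.84734 + -0.345804 = 1.5015

1.5015


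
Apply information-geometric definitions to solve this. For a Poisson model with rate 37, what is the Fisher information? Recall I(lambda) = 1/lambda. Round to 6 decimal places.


Fisher information for Poisson: I(lambda) = 1/lambda.
lambda = 37.
I(lambda) = 1/37 = 0.027027

0.027027


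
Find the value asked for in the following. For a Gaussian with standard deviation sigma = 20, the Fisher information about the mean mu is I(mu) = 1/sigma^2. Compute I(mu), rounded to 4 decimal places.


The Fisher information for the mean of a normal distribution is I(mu) = 1/sigma^2.
sigma = 20, so sigma^2 = 400.
I(mu) = 1/400 = 0.0025

0.0025


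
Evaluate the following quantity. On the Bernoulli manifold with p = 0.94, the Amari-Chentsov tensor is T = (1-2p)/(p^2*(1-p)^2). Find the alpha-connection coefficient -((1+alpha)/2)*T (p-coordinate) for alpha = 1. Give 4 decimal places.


Skewness (Amari-Chentsov) tensor: T = (1-2p)/(p^2*(1-p)^2).
p = 0.94, 1-2p = -0.88, p^2 = 0.8836, (1-p)^2 = 0.0036.
T = -0.88/(0.8836 * 0.0036) = -276.646044.
In the p-coordinate, Gamma^(alpha) = Gamma^(0) - (alpha/2)*T with Gamma^(0) = (1/2)*g'(p) = -T/2,
so Gamma^(alpha) = -((1+alpha)/2)*T.
alpha = 1, -(1+alpha)/2 = -1.0.
Gamma = -1.0 * -276.646044 = 276.6460

276.6460


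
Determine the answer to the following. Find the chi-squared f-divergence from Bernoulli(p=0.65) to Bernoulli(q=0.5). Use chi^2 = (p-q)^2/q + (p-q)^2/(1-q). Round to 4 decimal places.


Chi-squared divergence between Bernoulli distributions:
chi^2 = (p-q)^2/q + (p-q)^2/(1-q).
p = 0.65, q = 0.5, p-q = 0.15.
(p-q)^2 = 0.0225.
term1 = 0.0225/0.5 = 0.045.
term2 = 0.0225/0.5 = 0.045.
chi^2 = 0.045 + 0.045 = 0.0900

0.0900


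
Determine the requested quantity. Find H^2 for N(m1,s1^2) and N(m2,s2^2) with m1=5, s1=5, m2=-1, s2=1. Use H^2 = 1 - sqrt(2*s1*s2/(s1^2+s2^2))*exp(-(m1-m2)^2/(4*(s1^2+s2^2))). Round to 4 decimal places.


Squared Hellinger distance for Gaussians:
H^2 = 1 - sqrt(2*s1*s2/(s1^2+s2^2)) * exp(-(m1-m2)^2/(4*(s1^2+s2^2))).
s1^2 = 25, s2^2 = 1, s1^2+s2^2 = 26.
sqrt(2*5*1/(26)) = 0.620174.
(m1-m2)^2 = (6)^2 = 36.
exp(-36/(4*26)) = exp(-0.346154) = 0.707404.
H^2 = 1 - 0.620174*0.707404 = 0.5613

0.5613


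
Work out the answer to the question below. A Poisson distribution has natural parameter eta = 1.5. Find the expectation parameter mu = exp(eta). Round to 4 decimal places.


Expectation parameter for Poisson exponential family:
mu = exp(eta).
eta = 1.5.
mu = exp(1.5) = 4.4817

4.4817


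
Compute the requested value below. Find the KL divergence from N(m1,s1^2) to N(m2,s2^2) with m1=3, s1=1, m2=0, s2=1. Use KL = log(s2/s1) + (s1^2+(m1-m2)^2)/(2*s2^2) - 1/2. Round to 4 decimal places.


KL divergence between normal distributions:
KL = log(s2/s1) + (s1^2 + (m1-m2)^2)/(2*s2^2) - 1/2.
log(1/1) = 0.0.
(1^2 + (3-0)^2)/(2*1^2) = (1 + 9)/2 = 5.0.
KL = 0.0 + 5.0 - 0.5 = 4.5000

4.5000


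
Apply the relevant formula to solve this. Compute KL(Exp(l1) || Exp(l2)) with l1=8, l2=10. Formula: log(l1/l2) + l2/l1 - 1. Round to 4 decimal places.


KL divergence for exponential family:
KL = log(l1/l2) + l2/l1 - 1.
log(8/10) = -0.223144.
10/8 = 1.25.
KL = -0.223144 + 1.25 - 1 = 0.0269

0.0269


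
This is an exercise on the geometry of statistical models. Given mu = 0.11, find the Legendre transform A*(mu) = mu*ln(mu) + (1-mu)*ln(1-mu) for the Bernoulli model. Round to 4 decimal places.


Legendre transform for Bernoulli:
A*(mu) = mu*log(mu) + (1-mu)*log(1-mu).
mu = 0.11, 1-mu = 0.89.
mu*log(mu) = 0.11*log(0.11) = -0.2428.
(1-mu)*log(1-mu) = 0.89*log(0.89) = -0.103715.
A* = -0.2428 + -0.103715 = -0.3465

-0.3465


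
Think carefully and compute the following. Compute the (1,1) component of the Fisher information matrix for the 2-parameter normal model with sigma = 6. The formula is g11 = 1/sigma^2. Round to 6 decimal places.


For the 2-parameter normal family, the Fisher metric has:
  g11 = 1/sigma^2, g22 = 2/sigma^2.
sigma = 6, sigma^2 = 36.
g11 = 0.027778

0.027778


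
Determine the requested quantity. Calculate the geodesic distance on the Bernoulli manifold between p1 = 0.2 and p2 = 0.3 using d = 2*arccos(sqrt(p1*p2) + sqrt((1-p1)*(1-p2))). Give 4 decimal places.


Geodesic distance on Bernoulli manifold:
d(p1,p2) = 2*arccos(sqrt(p1*p2) + sqrt((1-p1)*(1-p2))).
sqrt(p1*p2) = sqrt(0.2*0.3) = 0.244949.
sqrt((1-p1)*(1-p2)) = sqrt(0.8*0.7) = 0.748331.
arg = 0.244949 + 0.748331 = 0.99328.
d = 2*arccos(0.99328) = 0.2320

0.2320


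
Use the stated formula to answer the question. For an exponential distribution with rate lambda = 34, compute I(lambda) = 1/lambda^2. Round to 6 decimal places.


Fisher information for exponential: I(lambda) = 1/lambda^2.
lambda = 34, lambda^2 = 1156.
I = 1/1156 = 0.000865

0.000865


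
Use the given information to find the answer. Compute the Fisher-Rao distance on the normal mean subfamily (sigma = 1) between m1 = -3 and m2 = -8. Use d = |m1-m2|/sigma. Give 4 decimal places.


On the fixed-variance normal subfamily, geodesic distance = |m1-m2|/sigma.
|-3 - -8| = 5.
sigma = 1.
d = 5/1 = 5.0000

5.0000


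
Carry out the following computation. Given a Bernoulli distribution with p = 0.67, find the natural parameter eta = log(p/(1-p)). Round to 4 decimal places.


Natural parameter for Bernoulli: eta = log(p/(1-p)).
p = 0.67, 1-p = 0.33.
p/(1-p) = 2.030303.
eta = log(2.030303) = 0.7082

0.7082


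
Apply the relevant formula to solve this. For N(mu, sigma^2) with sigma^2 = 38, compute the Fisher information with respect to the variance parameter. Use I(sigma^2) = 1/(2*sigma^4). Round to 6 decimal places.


Fisher information for variance: I(sigma^2) = 1/(2*sigma^4).
sigma^2 = 38, so sigma^4 = 1444.
I = 1/(2*1444) = 1/2888 = 0.000346

0.000346


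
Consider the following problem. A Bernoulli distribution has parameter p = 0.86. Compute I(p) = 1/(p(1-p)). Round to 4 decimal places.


For Bernoulli(p), Fisher information is I(p) = 1/(p*(1-p)).
p = 0.86, 1-p = 0.14.
p*(1-p) = 0.1204.
I(p) = 1/0.1204 = 8.3056

8.3056


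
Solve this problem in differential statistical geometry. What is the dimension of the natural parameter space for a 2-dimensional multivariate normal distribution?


Exponential family dimension calculation:
For 2-dim MVN: mean has 2 params, covariance has 2*3/2 = 3 unique entries.
Total dim = 2 + 3 = 5.

5


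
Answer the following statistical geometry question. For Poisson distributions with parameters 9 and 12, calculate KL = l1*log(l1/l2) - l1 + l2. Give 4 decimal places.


KL divergence for Poisson:
KL = l1*log(l1/l2) - l1 + l2.
l1 = 9, l2 = 12.
log(9/12) = -0.287682.
l1*log(l1/l2) = 9 * -0.287682 = -2.589139.
KL = -2.589139 - 9 + 12 = 0.4109

0.4109


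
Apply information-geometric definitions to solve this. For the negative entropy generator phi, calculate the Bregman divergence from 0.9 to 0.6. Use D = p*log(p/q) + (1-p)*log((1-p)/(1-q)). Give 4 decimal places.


Bregman divergence with negative entropy generator:
D = p*log(p/q) + (1-p)*log((1-p)/(1-q)).
p = 0.9, q = 0.6.
p*log(p/q) = 0.9*log(0.9/0.6) = 0.364919.
(1-p)*log((1-p)/(1-q)) = 0.1*log(0.1/0.4) = -0.138629.
D = 0.364919 + -0.138629 = 0.2263

0.2263


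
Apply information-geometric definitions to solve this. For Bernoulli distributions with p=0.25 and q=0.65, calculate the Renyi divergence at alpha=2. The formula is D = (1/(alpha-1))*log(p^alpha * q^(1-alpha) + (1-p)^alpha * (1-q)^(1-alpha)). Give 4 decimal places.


Renyi divergence of order alpha between Bernoulli distributions:
D = (1/(alpha-1))*log(p^alpha * q^(1-alpha) + (1-p)^alpha * (1-q)^(1-alpha)).
alpha = 2, p = 0.25, q = 0.65.
p^alpha * q^(1-alpha) = 0.25^2 * 0.65^-1 = 0.096154.
(1-p)^alpha * (1-q)^(1-alpha) = 0.75^2 * 0.35^-1 = 1.607143.
sum = 0.096154 + 1.607143 = 1.703297.
D = (1/1)*log(1.703297) = 0.5326

0.5326


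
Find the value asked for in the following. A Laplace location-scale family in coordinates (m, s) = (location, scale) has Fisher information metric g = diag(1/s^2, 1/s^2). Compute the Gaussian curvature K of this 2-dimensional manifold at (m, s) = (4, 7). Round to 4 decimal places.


The metric has the form g = (A dm^2 + B ds^2)/s^2 with A = 1, B = 1.
Substitute u = sqrt(A/B)*m: g = B*(du^2 + ds^2)/s^2, i.e. B times the
Poincare upper half-plane metric, which has constant Gaussian curvature -1.
Scaling a 2D metric by a constant c divides the Gaussian curvature by c,
so K = -1/B = -1/(1) = -1.0000 everywhere (the point (m, s) = (4, 7) is irrelevant:
the curvature is constant).
The requested Gaussian curvature is K = -1.0000.

-1.0000


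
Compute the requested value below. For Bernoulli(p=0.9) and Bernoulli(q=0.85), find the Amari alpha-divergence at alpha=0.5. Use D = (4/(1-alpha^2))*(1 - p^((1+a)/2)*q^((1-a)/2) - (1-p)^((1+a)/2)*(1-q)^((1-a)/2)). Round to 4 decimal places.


Amari alpha-divergence:
D = (4/(1-alpha^2))*(1 - p^((1+a)/2)*q^((1-a)/2) - (1-p)^((1+a)/2)*(1-q)^((1-a)/2)).
alpha = 0.5, p = 0.9, q = 0.85.
e1 = (1+alpha)/2 = 0.75, e2 = (1-alpha)/2 = 0.25.
t1 = p^e1 * q^e2 = 0.9^0.75 * 0.85^0.25 = 0.887231.
t2 = (1-p)^e1 * (1-q)^e2 = 0.1^0.75 * 0.15^0.25 = 0.110668.
4/(1-alpha^2) = 5.333333.
D = 5.333333*(1 - 0.887231 - 0.110668) = 0.0112

0.0112


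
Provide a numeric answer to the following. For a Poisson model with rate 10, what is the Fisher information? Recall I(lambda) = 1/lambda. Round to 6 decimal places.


Fisher information for Poisson: I(lambda) = 1/lambda.
lambda = 10.
I(lambda) = 1/10 = 0.100000

0.100000


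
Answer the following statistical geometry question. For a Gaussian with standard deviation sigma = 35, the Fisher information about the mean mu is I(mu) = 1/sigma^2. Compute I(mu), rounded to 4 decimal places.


The Fisher information for the mean of a normal distribution is I(mu) = 1/sigma^2.
sigma = 35, so sigma^2 = 1225.
I(mu) = 1/1225 = 0.0008

0.0008


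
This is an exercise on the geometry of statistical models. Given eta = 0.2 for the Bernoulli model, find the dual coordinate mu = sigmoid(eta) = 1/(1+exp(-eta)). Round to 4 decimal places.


Dual coordinate (expectation parameter) for Bernoulli:
mu = 1/(1+exp(-eta)).
eta = 0.2.
exp(-eta) = exp(-0.2) = 0.818731.
mu = 1/(1+0.818731) = 0.5498

0.5498


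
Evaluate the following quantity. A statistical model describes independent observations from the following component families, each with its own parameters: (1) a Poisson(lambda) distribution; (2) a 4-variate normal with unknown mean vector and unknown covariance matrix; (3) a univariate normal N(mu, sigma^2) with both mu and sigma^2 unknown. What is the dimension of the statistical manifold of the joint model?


The dimension of a statistical manifold equals the number of free
(independent) real parameters of the model. For a product of independent
blocks the parameter counts add.
- Poisson (lambda): 1.
- 4-variate normal: 4 (mean) + 4*5/2 = 10 (symmetric covariance) = 14.
- normal (mu, sigma^2): 2.
Total = 1 + 14 + 2 = 17.
Dimension = 17

17


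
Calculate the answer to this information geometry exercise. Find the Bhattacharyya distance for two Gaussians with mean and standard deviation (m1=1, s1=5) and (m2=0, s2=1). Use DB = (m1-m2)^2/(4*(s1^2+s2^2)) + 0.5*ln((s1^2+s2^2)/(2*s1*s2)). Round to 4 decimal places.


Bhattacharyya distance between two Gaussians:
DB = (m1-m2)^2/(4*(s1^2+s2^2)) + (1/2)*ln((s1^2+s2^2)/(2*s1*s2)).
(m1-m2)^2 = (1)^2 = 1.
s1^2+s2^2 = 25 + 1 = 26.
term1 = 1/104 = 0.009615.
term2 = 0.5*ln(26/10.0) = 0.477756.
DB = 0.009615 + 0.477756 = 0.4874

0.4874


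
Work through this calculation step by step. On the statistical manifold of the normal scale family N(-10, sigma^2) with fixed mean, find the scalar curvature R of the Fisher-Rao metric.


This family has a single free parameter, so its statistical manifold
is 1-dimensional. The Riemann curvature tensor of any 1-dimensional
Riemannian manifold vanishes identically, so R = 0.

0


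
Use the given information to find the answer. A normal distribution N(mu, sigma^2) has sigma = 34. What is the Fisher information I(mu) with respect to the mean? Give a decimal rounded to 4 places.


The Fisher information for the mean of a normal distribution is I(mu) = 1/sigma^2.
sigma = 34, so sigma^2 = 1156.
I(mu) = 1/1156 = 0.0009

0.0009


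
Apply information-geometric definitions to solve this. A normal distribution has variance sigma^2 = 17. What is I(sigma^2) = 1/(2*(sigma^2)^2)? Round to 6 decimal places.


Fisher information for variance: I(sigma^2) = 1/(2*sigma^4).
sigma^2 = 17, so sigma^4 = 289.
I = 1/(2*289) = 1/578 = 0.001730

0.001730


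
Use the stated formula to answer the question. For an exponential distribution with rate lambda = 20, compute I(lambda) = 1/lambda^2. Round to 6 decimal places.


Fisher information for exponential: I(lambda) = 1/lambda^2.
lambda = 20, lambda^2 = 400.
I = 1/400 = 0.002500

0.002500


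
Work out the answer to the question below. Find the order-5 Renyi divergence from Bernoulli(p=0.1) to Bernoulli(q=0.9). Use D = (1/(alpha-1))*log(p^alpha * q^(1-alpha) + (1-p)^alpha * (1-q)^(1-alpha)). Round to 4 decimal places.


Renyi divergence of order alpha between Bernoulli distributions:
D = (1/(alpha-1))*log(p^alpha * q^(1-alpha) + (1-p)^alpha * (1-q)^(1-alpha)).
alpha = 5, p = 0.1, q = 0.9.
p^alpha * q^(1-alpha) = 0.1^5 * 0.9^-4 = 1.5e-05.
(1-p)^alpha * (1-q)^(1-alpha) = 0.9^5 * 0.1^-4 = 5904.9.
sum = 1.5e-05 + 5904.9 = 5904.900015.
D = (1/4)*log(5904.900015) = 2.1709

2.1709


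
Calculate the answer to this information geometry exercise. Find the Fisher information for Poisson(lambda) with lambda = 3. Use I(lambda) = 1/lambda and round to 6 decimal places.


Fisher information for Poisson: I(lambda) = 1/lambda.
lambda = 3.
I(lambda) = 1/3 = 0.333333

0.333333


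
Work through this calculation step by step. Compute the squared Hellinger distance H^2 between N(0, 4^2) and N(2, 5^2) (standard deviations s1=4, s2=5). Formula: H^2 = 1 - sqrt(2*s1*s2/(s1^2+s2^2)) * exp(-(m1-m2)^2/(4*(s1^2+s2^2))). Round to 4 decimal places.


Squared Hellinger distance for Gaussians:
H^2 = 1 - sqrt(2*s1*s2/(s1^2+s2^2)) * exp(-(m1-m2)^2/(4*(s1^2+s2^2))).
s1^2 = 16, s2^2 = 25, s1^2+s2^2 = 41.
sqrt(2*4*5/(41)) = 0.98773.
(m1-m2)^2 = (-2)^2 = 4.
exp(-4/(4*41)) = exp(-0.02439) = 0.975905.
H^2 = 1 - 0.98773*0.975905 = 0.0361

0.0361


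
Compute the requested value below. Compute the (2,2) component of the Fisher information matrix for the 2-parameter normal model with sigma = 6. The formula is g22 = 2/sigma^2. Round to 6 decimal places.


For the 2-parameter normal family, the Fisher metric has:
  g11 = 1/sigma^2, g22 = 2/sigma^2.
sigma = 6, sigma^2 = 36.
g22 = 0.055556

0.055556


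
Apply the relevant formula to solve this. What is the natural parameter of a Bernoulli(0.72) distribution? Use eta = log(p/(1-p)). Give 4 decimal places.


Natural parameter for Bernoulli: eta = log(p/(1-p)).
p = 0.72, 1-p = 0.28.
p/(1-p) = 2.571429.
eta = log(2.571429) = 0.9445

0.9445


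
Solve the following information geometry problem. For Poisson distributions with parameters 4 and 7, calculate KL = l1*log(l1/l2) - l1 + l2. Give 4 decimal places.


KL divergence for Poisson:
KL = l1*log(l1/l2) - l1 + l2.
l1 = 4, l2 = 7.
log(4/7) = -0.559616.
l1*log(l1/l2) = 4 * -0.559616 = -2.238463.
KL = -2.238463 - 4 + 7 = 0.7615

0.7615


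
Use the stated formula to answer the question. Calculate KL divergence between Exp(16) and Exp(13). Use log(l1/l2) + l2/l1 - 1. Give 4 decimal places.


KL divergence for exponential family:
KL = log(l1/l2) + l2/l1 - 1.
log(16/13) = 0.207639.
13/16 = 0.8125.
KL = 0.207639 + 0.8125 - 1 = 0.0201

0.0201


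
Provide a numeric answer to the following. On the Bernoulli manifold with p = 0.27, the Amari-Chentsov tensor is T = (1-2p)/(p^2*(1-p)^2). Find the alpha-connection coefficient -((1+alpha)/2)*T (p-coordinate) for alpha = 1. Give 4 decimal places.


Skewness (Amari-Chentsov) tensor: T = (1-2p)/(p^2*(1-p)^2).
p = 0.27, 1-2p = 0.46, p^2 = 0.0729, (1-p)^2 = 0.5329.
T = 0.46/(0.0729 * 0.5329) = 11.840896.
In the p-coordinate, Gamma^(alpha) = Gamma^(0) - (alpha/2)*T with Gamma^(0) = (1/2)*g'(p) = -T/2,
so Gamma^(alpha) = -((1+alpha)/2)*T.
alpha = 1, -(1+alpha)/2 = -1.0.
Gamma = -1.0 * 11.840896 = -11.8409

-11.8409


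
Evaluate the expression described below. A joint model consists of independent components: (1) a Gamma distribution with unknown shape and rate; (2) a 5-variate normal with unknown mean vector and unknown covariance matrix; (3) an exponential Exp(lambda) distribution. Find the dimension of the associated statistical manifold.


The dimension of a statistical manifold equals the number of free
(independent) real parameters of the model. For a product of independent
blocks the parameter counts add.
- Gamma (shape, rate): 2.
- 5-variate normal: 5 (mean) + 5*6/2 = 15 (symmetric covariance) = 20.
- exponential (lambda): 1.
Total = 2 + 20 + 1 = 23.
Dimension = 23

23


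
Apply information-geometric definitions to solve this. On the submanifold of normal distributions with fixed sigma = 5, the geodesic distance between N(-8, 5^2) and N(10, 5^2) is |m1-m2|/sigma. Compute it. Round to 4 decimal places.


On the fixed-variance normal subfamily, geodesic distance = |m1-m2|/sigma.
|-8 - 10| = 18.
sigma = 5.
d = 18/5 = 3.6000

3.6000


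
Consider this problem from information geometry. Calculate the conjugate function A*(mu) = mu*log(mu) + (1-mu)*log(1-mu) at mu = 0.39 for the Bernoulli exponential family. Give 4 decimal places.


Legendre transform for Bernoulli:
A*(mu) = mu*log(mu) + (1-mu)*log(1-mu).
mu = 0.39, 1-mu = 0.61.
mu*log(mu) = 0.39*log(0.39) = -0.367227.
(1-mu)*log(1-mu) = 0.61*log(0.61) = -0.301521.
A* = -0.367227 + -0.301521 = -0.6687

-0.6687


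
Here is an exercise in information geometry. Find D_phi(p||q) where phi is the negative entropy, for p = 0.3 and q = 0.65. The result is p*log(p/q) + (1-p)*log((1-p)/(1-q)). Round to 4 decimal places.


Bregman divergence with negative entropy generator:
D = p*log(p/q) + (1-p)*log((1-p)/(1-q)).
p = 0.3, q = 0.65.
p*log(p/q) = 0.3*log(0.3/0.65) = -0.231957.
(1-p)*log((1-p)/(1-q)) = 0.7*log(0.7/0.35) = 0.485203.
D = -0.231957 + 0.485203 = 0.2532

0.2532


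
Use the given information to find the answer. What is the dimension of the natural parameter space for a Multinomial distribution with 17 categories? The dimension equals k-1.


Exponential family dimension calculation:
For Multinomial with k=17 categories, dim = k-1 = 16.

16


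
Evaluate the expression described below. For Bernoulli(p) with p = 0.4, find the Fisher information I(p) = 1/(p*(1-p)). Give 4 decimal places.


For Bernoulli(p), Fisher information is I(p) = 1/(p*(1-p)).
p = 0.4, 1-p = 0.6.
p*(1-p) = 0.24.
I(p) = 1/0.24 = 4.1667

4.1667


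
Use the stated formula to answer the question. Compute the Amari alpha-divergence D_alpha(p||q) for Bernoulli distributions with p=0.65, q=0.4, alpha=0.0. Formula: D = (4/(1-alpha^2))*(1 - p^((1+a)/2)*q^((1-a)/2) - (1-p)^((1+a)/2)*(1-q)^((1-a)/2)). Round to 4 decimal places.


Amari alpha-divergence:
D = (4/(1-alpha^2))*(1 - p^((1+a)/2)*q^((1-a)/2) - (1-p)^((1+a)/2)*(1-q)^((1-a)/2)).
alpha = 0.0, p = 0.65, q = 0.4.
e1 = (1+alpha)/2 = 0.5, e2 = (1-alpha)/2 = 0.5.
t1 = p^e1 * q^e2 = 0.65^0.5 * 0.4^0.5 = 0.509902.
t2 = (1-p)^e1 * (1-q)^e2 = 0.35^0.5 * 0.6^0.5 = 0.458258.
4/(1-alpha^2) = 4.0.
D = 4.0*(1 - 0.509902 - 0.458258) = 0.1274

0.1274


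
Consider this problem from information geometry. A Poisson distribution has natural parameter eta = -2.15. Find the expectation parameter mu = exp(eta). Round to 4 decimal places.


Expectation parameter for Poisson exponential family:
mu = exp(eta).
eta = -2.15.
mu = exp(-2.15) = 0.1165

0.1165


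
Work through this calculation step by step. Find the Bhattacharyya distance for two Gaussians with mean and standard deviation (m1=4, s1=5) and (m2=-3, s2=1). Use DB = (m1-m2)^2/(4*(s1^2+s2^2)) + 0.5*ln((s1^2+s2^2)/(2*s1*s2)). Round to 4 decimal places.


Bhattacharyya distance between two Gaussians:
DB = (m1-m2)^2/(4*(s1^2+s2^2)) + (1/2)*ln((s1^2+s2^2)/(2*s1*s2)).
(m1-m2)^2 = (7)^2 = 49.
s1^2+s2^2 = 25 + 1 = 26.
term1 = 49/104 = 0.471154.
term2 = 0.5*ln(26/10.0) = 0.477756.
DB = 0.471154 + 0.477756 = 0.9489

0.9489


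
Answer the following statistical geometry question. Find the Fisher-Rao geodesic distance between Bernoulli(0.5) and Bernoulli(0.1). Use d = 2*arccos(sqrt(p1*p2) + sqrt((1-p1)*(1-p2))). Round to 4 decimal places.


Geodesic distance on Bernoulli manifold:
d(p1,p2) = 2*arccos(sqrt(p1*p2) + sqrt((1-p1)*(1-p2))).
sqrt(p1*p2) = sqrt(0.5*0.1) = 0.223607.
sqrt((1-p1)*(1-p2)) = sqrt(0.5*0.9) = 0.67082.
arg = 0.223607 + 0.67082 = 0.894427.
d = 2*arccos(0.894427) = 0.9273

0.9273


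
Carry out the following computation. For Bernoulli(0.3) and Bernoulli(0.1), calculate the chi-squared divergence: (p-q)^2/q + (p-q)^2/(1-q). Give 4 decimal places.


Chi-squared divergence between Bernoulli distributions:
chi^2 = (p-q)^2/q + (p-q)^2/(1-q).
p = 0.3, q = 0.1, p-q = 0.2.
(p-q)^2 = 0.04.
term1 = 0.04/0.1 = 0.4.
term2 = 0.04/0.9 = 0.044444.
chi^2 = 0.4 + 0.044444 = 0.4444

0.4444


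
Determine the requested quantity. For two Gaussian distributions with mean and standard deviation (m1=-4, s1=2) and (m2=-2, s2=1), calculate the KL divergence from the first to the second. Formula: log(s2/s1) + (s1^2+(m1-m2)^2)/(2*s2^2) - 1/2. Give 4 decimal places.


KL divergence between normal distributions:
KL = log(s2/s1) + (s1^2 + (m1-m2)^2)/(2*s2^2) - 1/2.
log(1/2) = -0.693147.
(2^2 + (-4--2)^2)/(2*1^2) = (4 + 4)/2 = 4.0.
KL = -0.693147 + 4.0 - 0.5 = 2.8069

2.8069


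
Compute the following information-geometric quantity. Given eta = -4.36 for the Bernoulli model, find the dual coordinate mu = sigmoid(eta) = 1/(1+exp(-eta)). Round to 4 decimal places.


Dual coordinate (expectation parameter) for Bernoulli:
mu = 1/(1+exp(-eta)).
eta = -4.36.
exp(-eta) = exp(4.36) = 78.257134.
mu = 1/(1+78.257134) = 0.0126

0.0126


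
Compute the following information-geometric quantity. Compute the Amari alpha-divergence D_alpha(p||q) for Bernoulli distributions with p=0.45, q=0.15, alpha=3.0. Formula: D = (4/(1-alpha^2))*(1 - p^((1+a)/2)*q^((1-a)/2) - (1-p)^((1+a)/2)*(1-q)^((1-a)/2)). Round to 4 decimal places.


Amari alpha-divergence:
D = (4/(1-alpha^2))*(1 - p^((1+a)/2)*q^((1-a)/2) - (1-p)^((1+a)/2)*(1-q)^((1-a)/2)).
alpha = 3.0, p = 0.45, q = 0.15.
e1 = (1+alpha)/2 = 2.0, e2 = (1-alpha)/2 = -1.0.
t1 = p^e1 * q^e2 = 0.45^2.0 * 0.15^-1.0 = 1.35.
t2 = (1-p)^e1 * (1-q)^e2 = 0.55^2.0 * 0.85^-1.0 = 0.355882.
4/(1-alpha^2) = -0.5.
D = -0.5*(1 - 1.35 - 0.355882) = 0.3529

0.3529


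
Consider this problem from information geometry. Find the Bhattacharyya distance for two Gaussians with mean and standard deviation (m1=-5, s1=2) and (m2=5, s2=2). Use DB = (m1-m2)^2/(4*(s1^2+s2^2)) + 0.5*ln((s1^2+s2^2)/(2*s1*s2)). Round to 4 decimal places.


Bhattacharyya distance between two Gaussians:
DB = (m1-m2)^2/(4*(s1^2+s2^2)) + (1/2)*ln((s1^2+s2^2)/(2*s1*s2)).
(m1-m2)^2 = (-10)^2 = 100.
s1^2+s2^2 = 4 + 4 = 8.
term1 = 100/32 = 3.125.
term2 = 0.5*ln(8/8.0) = 0.0.
DB = 3.125 + 0.0 = 3.1250

3.1250


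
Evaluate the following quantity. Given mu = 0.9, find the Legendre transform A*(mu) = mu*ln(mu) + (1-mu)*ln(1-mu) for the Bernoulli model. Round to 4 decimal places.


Legendre transform for Bernoulli:
A*(mu) = mu*log(mu) + (1-mu)*log(1-mu).
mu = 0.9, 1-mu = 0.1.
mu*log(mu) = 0.9*log(0.9) = -0.094824.
(1-mu)*log(1-mu) = 0.1*log(0.1) = -0.230259.
A* = -0.094824 + -0.230259 = -0.3251

-0.3251


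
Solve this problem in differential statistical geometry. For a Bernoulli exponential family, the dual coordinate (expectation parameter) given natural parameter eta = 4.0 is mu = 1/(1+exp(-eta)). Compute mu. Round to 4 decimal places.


Dual coordinate (expectation parameter) for Bernoulli:
mu = 1/(1+exp(-eta)).
eta = 4.0.
exp(-eta) = exp(-4.0) = 0.018316.
mu = 1/(1+0.018316) = 0.9820

0.9820


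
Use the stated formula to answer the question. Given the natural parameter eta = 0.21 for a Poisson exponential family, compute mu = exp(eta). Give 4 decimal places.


Expectation parameter for Poisson exponential family:
mu = exp(eta).
eta = 0.21.
mu = exp(0.21) = 1.2337

1.2337


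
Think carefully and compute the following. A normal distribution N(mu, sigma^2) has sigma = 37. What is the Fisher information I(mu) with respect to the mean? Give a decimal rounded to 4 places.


The Fisher information for the mean of a normal distribution is I(mu) = 1/sigma^2.
sigma = 37, so sigma^2 = 1369.
I(mu) = 1/1369 = 0.0007

0.0007


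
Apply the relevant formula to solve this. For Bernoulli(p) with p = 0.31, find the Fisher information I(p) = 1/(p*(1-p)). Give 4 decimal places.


For Bernoulli(p), Fisher information is I(p) = 1/(p*(1-p)).
p = 0.31, 1-p = 0.69.
p*(1-p) = 0.2139.
I(p) = 1/0.2139 = 4.6751

4.6751


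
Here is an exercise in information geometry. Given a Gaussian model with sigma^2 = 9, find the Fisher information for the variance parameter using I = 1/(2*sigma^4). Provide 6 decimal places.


Fisher information for variance: I(sigma^2) = 1/(2*sigma^4).
sigma^2 = 9, so sigma^4 = 81.
I = 1/(2*81) = 1/162 = 0.006173

0.006173


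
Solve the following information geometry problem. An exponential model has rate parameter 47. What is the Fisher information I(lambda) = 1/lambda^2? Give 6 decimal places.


Fisher information for exponential: I(lambda) = 1/lambda^2.
lambda = 47, lambda^2 = 2209.
I = 1/2209 = 0.000453

0.000453


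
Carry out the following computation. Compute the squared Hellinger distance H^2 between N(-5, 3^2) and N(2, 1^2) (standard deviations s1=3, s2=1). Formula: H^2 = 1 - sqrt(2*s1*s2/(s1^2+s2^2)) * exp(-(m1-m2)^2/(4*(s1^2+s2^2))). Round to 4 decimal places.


Squared Hellinger distance for Gaussians:
H^2 = 1 - sqrt(2*s1*s2/(s1^2+s2^2)) * exp(-(m1-m2)^2/(4*(s1^2+s2^2))).
s1^2 = 9, s2^2 = 1, s1^2+s2^2 = 10.
sqrt(2*3*1/(10)) = 0.774597.
(m1-m2)^2 = (-7)^2 = 49.
exp(-49/(4*10)) = exp(-1.225) = 0.293758.
H^2 = 1 - 0.774597*0.293758 = 0.7725

0.7725
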